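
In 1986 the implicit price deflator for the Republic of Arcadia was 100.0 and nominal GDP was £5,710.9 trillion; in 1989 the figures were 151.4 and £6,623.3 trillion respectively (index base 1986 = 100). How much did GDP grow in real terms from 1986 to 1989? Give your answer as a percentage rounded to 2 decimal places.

-23.40%

Deflate each year: 1986 → 5710.9/1.000 = 5710.90; 1989 → 6623.3/1.514 = 4374.70.
So real GDP changed by 4374.70/5710.90 − 1 = -0.2340, i.e. -23.40%.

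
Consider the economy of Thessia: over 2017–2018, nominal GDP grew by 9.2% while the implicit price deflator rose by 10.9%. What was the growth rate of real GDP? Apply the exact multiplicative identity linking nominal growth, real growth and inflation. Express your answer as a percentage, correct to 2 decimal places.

-1.53%

(1 + g_nom) = (1 + g_real)(1 + π), so g_real = 1.0920 / 1.1090 − 1 = -0.01533.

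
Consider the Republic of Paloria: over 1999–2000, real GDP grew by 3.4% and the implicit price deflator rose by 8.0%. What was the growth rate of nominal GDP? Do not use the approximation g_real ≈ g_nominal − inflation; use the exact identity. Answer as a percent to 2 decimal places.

11.67%

(1 + g_nom) = (1 + g_real)(1 + π) = 1.0340 × 1.0800 = 1.11672.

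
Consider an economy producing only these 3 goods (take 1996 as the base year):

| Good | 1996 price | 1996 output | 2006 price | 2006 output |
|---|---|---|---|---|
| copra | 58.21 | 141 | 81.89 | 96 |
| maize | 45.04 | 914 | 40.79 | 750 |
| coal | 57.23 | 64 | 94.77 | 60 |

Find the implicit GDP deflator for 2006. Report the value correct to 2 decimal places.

Nominal GDP 2006 = 81.89·96 + 40.79·750 + 94.77·60 = 44140.14.
Real GDP 2006 (at 1996 prices) = 58.21·96 + 45.04·750 + 57.23·60 = 42801.96.
Deflator = Nominal/Real × 100 = 44140.14/42801.96 × 100 = 103.126.

103.13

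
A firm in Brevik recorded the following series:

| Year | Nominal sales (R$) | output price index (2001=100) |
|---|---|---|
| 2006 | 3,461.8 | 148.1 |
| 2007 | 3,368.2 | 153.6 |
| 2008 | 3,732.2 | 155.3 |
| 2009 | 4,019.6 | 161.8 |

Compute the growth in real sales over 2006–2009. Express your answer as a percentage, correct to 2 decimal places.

6.28%

Real sales 2006 = 3461.8/1.481 = 2337.47.
Real sales 2009 = 4019.6/1.618 = 2484.30.
Change = 2484.30/2337.47 − 1 = 0.0628.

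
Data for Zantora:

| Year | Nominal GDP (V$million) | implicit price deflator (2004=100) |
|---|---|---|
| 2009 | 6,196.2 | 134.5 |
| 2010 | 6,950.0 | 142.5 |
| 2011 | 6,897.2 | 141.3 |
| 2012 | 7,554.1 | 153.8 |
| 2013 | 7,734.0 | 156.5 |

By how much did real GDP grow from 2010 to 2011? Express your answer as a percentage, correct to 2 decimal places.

Real GDP 2010 = 6950.0/1.425 = 4877.19.
Real GDP 2011 = 6897.2/1.413 = 4881.25.
Change = 4881.25/4877.19 − 1 = 0.0008.

0.08%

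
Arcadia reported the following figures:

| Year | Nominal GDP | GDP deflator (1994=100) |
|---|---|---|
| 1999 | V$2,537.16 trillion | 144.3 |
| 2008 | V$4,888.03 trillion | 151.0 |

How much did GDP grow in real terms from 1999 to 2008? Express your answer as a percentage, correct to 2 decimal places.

Real GDP 1999 = 2537.16 / 1.443 = 1758.25.
Real GDP 2008 = 4888.03 / 1.510 = 3237.11.
Real growth = 3237.11 / 1758.25 − 1 = 0.8411.

84.11%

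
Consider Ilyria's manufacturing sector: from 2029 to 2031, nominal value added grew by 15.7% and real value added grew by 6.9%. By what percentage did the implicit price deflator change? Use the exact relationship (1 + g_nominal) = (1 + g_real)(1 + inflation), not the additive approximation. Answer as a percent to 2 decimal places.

(1 + g_nom) = (1 + g_real)(1 + π), so π = 1.1570 / 1.0690 − 1 = 0.08232.

8.23%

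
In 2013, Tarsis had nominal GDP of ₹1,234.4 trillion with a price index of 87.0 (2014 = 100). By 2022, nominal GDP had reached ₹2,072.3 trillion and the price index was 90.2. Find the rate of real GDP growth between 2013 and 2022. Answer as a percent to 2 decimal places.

Real GDP 2013 = 1234.4 / 0.870 = 1418.85.
Real GDP 2022 = 2072.3 / 0.902 = 2297.45.
Real growth = 2297.45 / 1418.85 − 1 = 0.6192.

61.92%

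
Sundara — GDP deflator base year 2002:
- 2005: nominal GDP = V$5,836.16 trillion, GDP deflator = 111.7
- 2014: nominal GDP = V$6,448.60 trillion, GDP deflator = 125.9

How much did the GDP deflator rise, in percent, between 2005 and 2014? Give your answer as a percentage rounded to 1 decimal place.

12.7%

Price-level change = 125.9 / 111.7 − 1 = 0.1271.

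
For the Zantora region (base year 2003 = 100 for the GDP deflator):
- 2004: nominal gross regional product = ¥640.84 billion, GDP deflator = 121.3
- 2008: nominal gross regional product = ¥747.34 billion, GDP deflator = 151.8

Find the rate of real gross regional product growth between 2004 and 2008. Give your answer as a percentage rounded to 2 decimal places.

Deflate each year: 2004 → 640.84/1.213 = 528.31; 2008 → 747.34/1.518 = 492.32.
So real gross regional product changed by 492.32/528.31 − 1 = -0.0681, i.e. -6.81%.

-6.81%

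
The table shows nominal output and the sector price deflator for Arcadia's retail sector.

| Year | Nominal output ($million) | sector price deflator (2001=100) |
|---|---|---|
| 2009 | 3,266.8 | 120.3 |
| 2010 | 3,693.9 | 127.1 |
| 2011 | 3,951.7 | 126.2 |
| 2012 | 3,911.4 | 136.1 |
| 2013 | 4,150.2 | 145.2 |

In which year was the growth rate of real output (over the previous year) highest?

2010: real = 3693.9/1.271 = 2906.29; growth vs 2009 (2715.54) = 7.02%.
2011: real = 3951.7/1.262 = 3131.30; growth vs 2010 (2906.29) = 7.74%.
2012: real = 3911.4/1.361 = 2873.92; growth vs 2011 (3131.30) = -8.22%.
2013: real = 4150.2/1.452 = 2858.26; growth vs 2012 (2873.92) = -0.54%.

2011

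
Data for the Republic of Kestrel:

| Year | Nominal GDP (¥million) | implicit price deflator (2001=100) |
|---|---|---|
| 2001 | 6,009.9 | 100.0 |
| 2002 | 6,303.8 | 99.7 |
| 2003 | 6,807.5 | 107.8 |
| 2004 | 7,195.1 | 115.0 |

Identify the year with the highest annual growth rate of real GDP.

2002: real = 6303.8/0.997 = 6322.77; growth vs 2001 (6009.90) = 5.21%.
2003: real = 6807.5/1.078 = 6314.94; growth vs 2002 (6322.77) = -0.12%.
2004: real = 7195.1/1.150 = 6256.61; growth vs 2003 (6314.94) = -0.92%.

2002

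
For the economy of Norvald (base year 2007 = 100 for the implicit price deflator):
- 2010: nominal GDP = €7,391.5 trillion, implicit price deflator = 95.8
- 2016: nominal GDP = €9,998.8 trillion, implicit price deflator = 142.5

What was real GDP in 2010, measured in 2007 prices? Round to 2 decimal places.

Real GDP = Nominal / (implicit price deflator/100) = 7391.5 / 0.958 = 7715.55.

€7,715.55 trillion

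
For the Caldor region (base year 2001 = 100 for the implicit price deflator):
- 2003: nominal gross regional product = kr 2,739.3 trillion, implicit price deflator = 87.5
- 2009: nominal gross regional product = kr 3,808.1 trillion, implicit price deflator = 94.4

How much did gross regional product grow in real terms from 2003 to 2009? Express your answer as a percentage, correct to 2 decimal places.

Real gross regional product 2003 = 2739.3 / 0.875 = 3130.63.
Real gross regional product 2009 = 3808.1 / 0.944 = 4034.00.
Real growth = 4034.00 / 3130.63 − 1 = 0.2886.

28.86%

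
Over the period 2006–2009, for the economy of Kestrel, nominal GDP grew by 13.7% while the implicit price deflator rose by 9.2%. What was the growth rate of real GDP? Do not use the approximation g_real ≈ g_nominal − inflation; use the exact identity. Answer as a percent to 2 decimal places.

(1 + g_nom) = (1 + g_real)(1 + π), so g_real = 1.1370 / 1.0920 − 1 = 0.04121.

4.12%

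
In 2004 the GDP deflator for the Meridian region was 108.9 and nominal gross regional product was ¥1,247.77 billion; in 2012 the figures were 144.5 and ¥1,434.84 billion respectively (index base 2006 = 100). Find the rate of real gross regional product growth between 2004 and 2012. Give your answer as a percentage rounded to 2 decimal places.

-13.34%

Real gross regional product 2004 = 1247.77 / 1.089 = 1145.79.
Real gross regional product 2012 = 1434.84 / 1.445 = 992.97.
Real growth = 992.97 / 1145.79 − 1 = -0.1334.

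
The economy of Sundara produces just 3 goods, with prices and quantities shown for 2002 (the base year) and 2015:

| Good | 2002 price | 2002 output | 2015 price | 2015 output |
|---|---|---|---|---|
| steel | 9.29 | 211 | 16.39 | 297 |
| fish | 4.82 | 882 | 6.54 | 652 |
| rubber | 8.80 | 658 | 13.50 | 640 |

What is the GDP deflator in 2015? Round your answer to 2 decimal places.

Nominal GDP 2015 = 16.39·297 + 6.54·652 + 13.50·640 = 17771.91.
Real GDP 2015 (at 2002 prices) = 9.29·297 + 4.82·652 + 8.80·640 = 11533.77.
Deflator = Nominal/Real × 100 = 17771.91/11533.77 × 100 = 154.086.

154.09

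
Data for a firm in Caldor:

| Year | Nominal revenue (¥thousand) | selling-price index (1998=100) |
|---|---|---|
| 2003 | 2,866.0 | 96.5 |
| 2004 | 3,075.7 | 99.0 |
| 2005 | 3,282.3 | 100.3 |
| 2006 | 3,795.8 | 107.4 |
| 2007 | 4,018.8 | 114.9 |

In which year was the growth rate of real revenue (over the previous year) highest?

2004: real = 3075.7/0.990 = 3106.77; growth vs 2003 (2969.95) = 4.61%.
2005: real = 3282.3/1.003 = 3272.48; growth vs 2004 (3106.77) = 5.33%.
2006: real = 3795.8/1.074 = 3534.26; growth vs 2005 (3272.48) = 8.00%.
2007: real = 4018.8/1.149 = 3497.65; growth vs 2006 (3534.26) = -1.04%.

2006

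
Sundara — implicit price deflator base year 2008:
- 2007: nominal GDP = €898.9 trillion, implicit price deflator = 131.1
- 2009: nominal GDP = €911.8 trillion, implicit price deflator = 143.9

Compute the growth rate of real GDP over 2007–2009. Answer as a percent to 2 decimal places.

Real GDP 2007 = 898.9 / 1.311 = 685.66.
Real GDP 2009 = 911.8 / 1.439 = 633.63.
Real growth = 633.63 / 685.66 − 1 = -0.0759.

-7.59%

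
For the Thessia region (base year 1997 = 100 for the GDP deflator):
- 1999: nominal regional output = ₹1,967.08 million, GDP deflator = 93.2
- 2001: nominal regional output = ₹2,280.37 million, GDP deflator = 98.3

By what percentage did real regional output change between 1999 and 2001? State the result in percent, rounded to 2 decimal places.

9.91%

Deflate each year: 1999 → 1967.08/0.932 = 2110.60; 2001 → 2280.37/0.983 = 2319.81.
So real regional output changed by 2319.81/2110.60 − 1 = 0.0991, i.e. 9.91%.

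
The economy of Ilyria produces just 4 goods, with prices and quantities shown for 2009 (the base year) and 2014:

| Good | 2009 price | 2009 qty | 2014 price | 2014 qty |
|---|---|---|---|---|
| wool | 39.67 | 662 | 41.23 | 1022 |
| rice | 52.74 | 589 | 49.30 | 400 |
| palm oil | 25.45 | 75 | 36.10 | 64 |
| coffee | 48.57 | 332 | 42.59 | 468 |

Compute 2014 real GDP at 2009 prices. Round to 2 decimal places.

85998.30

Real GDP 2014 = Σ (p_2009 × q_2014) = 39.67·1022 + 52.74·400 + 25.45·64 + 48.57·468 = 85998.30.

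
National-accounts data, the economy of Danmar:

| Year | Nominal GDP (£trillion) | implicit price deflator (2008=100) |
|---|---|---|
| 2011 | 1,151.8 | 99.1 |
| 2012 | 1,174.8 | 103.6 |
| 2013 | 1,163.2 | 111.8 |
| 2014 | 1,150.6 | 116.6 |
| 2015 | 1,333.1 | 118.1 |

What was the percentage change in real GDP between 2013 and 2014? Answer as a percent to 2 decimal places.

-5.16%

Real GDP 2013 = 1163.2/1.118 = 1040.43.
Real GDP 2014 = 1150.6/1.166 = 986.79.
Change = 986.79/1040.43 − 1 = -0.0516.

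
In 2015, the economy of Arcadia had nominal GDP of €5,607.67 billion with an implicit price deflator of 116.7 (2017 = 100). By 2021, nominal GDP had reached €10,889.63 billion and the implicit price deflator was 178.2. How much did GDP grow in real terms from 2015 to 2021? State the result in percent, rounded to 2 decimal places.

Deflate each year: 2015 → 5607.67/1.167 = 4805.20; 2021 → 10889.63/1.782 = 6110.90.
So real GDP changed by 6110.90/4805.20 − 1 = 0.2717, i.e. 27.17%.

27.17%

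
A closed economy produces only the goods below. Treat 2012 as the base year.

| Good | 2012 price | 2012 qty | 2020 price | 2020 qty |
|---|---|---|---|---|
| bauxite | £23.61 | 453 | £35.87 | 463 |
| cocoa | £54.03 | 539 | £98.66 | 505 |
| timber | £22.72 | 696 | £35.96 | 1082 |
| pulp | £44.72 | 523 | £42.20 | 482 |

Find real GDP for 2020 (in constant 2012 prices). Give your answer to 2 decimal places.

Real GDP 2020 = Σ (p_2012 × q_2020) = 23.61·463 + 54.03·505 + 22.72·1082 + 44.72·482 = 84354.66.

£84354.66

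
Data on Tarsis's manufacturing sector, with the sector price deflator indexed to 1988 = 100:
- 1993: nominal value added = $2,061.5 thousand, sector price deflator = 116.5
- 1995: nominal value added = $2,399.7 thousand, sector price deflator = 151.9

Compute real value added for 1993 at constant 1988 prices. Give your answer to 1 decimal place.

$1,769.5 thousand

Real value added = Nominal / (sector price deflator/100) = 2061.5 / 1.165 = 1769.53.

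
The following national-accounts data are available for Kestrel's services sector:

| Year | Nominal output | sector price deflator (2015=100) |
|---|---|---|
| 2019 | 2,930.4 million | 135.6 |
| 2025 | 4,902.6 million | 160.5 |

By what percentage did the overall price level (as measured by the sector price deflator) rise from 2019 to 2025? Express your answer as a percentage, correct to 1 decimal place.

Price-level change = 160.5 / 135.6 − 1 = 0.1836.

18.4%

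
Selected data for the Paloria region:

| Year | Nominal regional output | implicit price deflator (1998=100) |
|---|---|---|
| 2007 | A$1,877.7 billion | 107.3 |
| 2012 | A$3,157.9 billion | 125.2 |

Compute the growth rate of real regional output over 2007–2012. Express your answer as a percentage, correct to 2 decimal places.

Real regional output 2007 = 1877.7 / 1.073 = 1749.95.
Real regional output 2012 = 3157.9 / 1.252 = 2522.28.
Real growth = 2522.28 / 1749.95 − 1 = 0.4413.

44.13%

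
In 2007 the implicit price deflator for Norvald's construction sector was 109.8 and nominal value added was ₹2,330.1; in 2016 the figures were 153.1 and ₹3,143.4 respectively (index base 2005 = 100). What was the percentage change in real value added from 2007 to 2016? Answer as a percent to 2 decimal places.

Deflate each year: 2007 → 2330.1/1.098 = 2122.13; 2016 → 3143.4/1.531 = 2053.17.
So real value added changed by 2053.17/2122.13 − 1 = -0.0325, i.e. -3.25%.

-3.25%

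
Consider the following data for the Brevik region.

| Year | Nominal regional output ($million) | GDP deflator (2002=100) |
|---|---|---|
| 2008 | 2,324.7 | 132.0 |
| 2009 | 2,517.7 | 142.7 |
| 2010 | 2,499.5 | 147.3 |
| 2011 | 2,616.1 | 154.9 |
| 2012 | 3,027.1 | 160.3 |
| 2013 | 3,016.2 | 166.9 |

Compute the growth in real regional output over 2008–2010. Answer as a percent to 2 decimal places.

Real regional output 2008 = 2324.7/1.320 = 1761.14.
Real regional output 2010 = 2499.5/1.473 = 1696.88.
Change = 1696.88/1761.14 − 1 = -0.0365.

-3.65%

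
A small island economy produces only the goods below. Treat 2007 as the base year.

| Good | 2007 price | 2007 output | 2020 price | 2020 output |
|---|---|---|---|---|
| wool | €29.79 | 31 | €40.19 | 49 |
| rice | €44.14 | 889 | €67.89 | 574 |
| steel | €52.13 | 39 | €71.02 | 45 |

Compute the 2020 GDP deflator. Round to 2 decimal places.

151.45

Nominal GDP 2020 = 40.19·49 + 67.89·574 + 71.02·45 = 44134.07.
Real GDP 2020 (at 2007 prices) = 29.79·49 + 44.14·574 + 52.13·45 = 29141.92.
Deflator = Nominal/Real × 100 = 44134.07/29141.92 × 100 = 151.445.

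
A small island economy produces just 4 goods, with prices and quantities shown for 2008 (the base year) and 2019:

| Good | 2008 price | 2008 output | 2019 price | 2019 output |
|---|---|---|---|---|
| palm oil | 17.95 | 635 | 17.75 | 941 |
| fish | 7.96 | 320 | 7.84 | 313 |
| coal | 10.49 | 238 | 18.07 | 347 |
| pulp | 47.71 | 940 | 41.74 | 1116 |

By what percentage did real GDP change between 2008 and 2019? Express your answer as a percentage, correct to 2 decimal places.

Real GDP 2008 = Nominal GDP 2008 = 17.95·635 + 7.96·320 + 10.49·238 + 47.71·940 = 61289.47.
Real GDP 2019 (at 2008 prices) = 17.95·941 + 7.96·313 + 10.49·347 + 47.71·1116 = 76266.82.
Real growth = 76266.82/61289.47 − 1 = 0.2444.

24.44%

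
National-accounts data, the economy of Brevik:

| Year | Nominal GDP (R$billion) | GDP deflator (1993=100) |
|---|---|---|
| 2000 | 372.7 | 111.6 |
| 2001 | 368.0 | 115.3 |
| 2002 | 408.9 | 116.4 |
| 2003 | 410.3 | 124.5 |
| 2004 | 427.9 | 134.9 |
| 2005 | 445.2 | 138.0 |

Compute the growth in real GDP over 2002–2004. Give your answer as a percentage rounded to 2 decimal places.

Real GDP 2002 = 408.9/1.164 = 351.29.
Real GDP 2004 = 427.9/1.349 = 317.20.
Change = 317.20/351.29 − 1 = -0.0970.

-9.70%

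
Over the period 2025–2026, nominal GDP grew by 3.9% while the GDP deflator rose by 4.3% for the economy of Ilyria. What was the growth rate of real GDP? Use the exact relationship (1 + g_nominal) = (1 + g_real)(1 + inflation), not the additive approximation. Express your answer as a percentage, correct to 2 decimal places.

-0.38%

(1 + g_nom) = (1 + g_real)(1 + π), so g_real = 1.0390 / 1.0430 − 1 = -0.00384.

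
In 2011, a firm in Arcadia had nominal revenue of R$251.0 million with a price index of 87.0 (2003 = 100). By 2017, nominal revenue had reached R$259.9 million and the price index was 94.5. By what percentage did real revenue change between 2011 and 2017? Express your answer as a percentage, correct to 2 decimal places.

-4.67%

Real revenue 2011 = 251.0 / 0.870 = 288.51.
Real revenue 2017 = 259.9 / 0.945 = 275.03.
Real growth = 275.03 / 288.51 − 1 = -0.0467.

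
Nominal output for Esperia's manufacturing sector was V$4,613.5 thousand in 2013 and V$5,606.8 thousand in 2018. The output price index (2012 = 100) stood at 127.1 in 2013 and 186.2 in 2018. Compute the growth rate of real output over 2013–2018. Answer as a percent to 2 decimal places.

Deflate each year: 2013 → 4613.5/1.271 = 3629.82; 2018 → 5606.8/1.862 = 3011.17.
So real output changed by 3011.17/3629.82 − 1 = -0.1704, i.e. -17.04%.

-17.04%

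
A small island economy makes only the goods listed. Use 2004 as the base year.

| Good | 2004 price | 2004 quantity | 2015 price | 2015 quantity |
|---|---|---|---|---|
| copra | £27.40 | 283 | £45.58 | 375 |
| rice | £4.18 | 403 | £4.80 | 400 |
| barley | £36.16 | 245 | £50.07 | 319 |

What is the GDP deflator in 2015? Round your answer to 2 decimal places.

Nominal GDP 2015 = 45.58·375 + 4.80·400 + 50.07·319 = 34984.83.
Real GDP 2015 (at 2004 prices) = 27.40·375 + 4.18·400 + 36.16·319 = 23482.04.
Deflator = Nominal/Real × 100 = 34984.83/23482.04 × 100 = 148.985.

148.99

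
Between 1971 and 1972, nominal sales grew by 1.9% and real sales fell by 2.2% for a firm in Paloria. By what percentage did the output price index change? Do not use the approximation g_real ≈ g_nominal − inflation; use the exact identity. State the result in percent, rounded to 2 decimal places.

(1 + g_nom) = (1 + g_real)(1 + π), so π = 1.0190 / 0.9780 − 1 = 0.04192.

4.19%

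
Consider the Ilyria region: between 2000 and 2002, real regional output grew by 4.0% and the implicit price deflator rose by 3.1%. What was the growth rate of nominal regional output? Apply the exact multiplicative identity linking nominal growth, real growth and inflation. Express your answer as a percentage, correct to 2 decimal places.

7.22%

(1 + g_nom) = (1 + g_real)(1 + π) = 1.0400 × 1.0310 = 1.07224.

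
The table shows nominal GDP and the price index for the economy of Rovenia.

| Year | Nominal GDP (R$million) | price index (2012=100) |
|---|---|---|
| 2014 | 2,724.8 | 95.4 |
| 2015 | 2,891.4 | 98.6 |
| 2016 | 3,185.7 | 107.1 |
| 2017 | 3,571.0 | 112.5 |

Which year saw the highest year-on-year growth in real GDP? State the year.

2017

2015: real = 2891.4/0.986 = 2932.45; growth vs 2014 (2856.18) = 2.67%.
2016: real = 3185.7/1.071 = 2974.51; growth vs 2015 (2932.45) = 1.43%.
2017: real = 3571.0/1.125 = 3174.22; growth vs 2016 (2974.51) = 6.71%.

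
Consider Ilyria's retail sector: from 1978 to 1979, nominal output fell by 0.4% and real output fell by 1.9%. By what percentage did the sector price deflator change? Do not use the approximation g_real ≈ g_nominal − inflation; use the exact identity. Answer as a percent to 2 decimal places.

1.53%

(1 + g_nom) = (1 + g_real)(1 + π), so π = 0.9960 / 0.9810 − 1 = 0.01529.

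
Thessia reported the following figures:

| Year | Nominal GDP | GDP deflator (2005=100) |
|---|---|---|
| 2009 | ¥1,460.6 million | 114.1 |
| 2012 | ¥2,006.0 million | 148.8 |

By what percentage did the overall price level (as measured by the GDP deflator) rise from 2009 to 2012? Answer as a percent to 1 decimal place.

30.4%

Price-level change = 148.8 / 114.1 − 1 = 0.3041.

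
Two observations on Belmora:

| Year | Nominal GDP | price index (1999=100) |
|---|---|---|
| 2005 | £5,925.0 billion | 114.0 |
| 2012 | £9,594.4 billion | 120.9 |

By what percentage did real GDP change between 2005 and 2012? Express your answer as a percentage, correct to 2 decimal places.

52.69%

Real GDP 2005 = 5925.0 / 1.140 = 5197.37.
Real GDP 2012 = 9594.4 / 1.209 = 7935.81.
Real growth = 7935.81 / 5197.37 − 1 = 0.5269.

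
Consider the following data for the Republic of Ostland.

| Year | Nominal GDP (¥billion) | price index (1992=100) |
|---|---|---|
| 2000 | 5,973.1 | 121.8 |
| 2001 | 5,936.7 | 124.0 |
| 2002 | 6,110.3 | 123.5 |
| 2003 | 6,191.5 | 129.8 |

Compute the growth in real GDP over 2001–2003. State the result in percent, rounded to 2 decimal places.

-0.37%

Real GDP 2001 = 5936.7/1.240 = 4787.66.
Real GDP 2003 = 6191.5/1.298 = 4770.03.
Change = 4770.03/4787.66 − 1 = -0.0037.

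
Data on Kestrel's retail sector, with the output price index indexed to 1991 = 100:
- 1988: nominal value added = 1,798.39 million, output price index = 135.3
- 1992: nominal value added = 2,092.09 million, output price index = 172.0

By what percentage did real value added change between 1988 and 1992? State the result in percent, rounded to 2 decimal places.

Real value added 1988 = 1798.39 / 1.353 = 1329.19.
Real value added 1992 = 2092.09 / 1.720 = 1216.33.
Real growth = 1216.33 / 1329.19 − 1 = -0.0849.

-8.49%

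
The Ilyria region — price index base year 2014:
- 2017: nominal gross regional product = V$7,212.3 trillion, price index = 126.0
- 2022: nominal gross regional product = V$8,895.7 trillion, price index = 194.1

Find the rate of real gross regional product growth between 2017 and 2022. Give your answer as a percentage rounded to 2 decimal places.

Real gross regional product 2017 = 7212.3 / 1.260 = 5724.05.
Real gross regional product 2022 = 8895.7 / 1.941 = 4583.05.
Real growth = 4583.05 / 5724.05 − 1 = -0.1993.

-19.93%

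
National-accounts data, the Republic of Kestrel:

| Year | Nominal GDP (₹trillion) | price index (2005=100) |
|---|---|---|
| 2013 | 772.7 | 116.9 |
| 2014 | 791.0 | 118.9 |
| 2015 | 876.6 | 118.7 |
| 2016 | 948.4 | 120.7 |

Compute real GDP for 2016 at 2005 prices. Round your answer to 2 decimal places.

₹785.75 trillion

Real GDP 2016 = 948.4 / 1.207 = 785.75.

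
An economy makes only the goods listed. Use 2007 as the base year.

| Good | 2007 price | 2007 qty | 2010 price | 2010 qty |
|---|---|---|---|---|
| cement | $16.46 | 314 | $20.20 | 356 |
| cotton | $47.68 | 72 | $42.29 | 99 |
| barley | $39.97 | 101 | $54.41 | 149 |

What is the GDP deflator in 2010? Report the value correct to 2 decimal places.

117.84

Nominal GDP 2010 = 20.20·356 + 42.29·99 + 54.41·149 = 19485.00.
Real GDP 2010 (at 2007 prices) = 16.46·356 + 47.68·99 + 39.97·149 = 16535.61.
Deflator = Nominal/Real × 100 = 19485.00/16535.61 × 100 = 117.837.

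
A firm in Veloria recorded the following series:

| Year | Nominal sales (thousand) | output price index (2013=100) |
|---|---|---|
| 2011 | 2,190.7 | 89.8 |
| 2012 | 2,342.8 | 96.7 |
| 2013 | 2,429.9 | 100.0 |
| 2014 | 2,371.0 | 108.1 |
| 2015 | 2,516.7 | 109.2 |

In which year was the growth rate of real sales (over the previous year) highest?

2012: real = 2342.8/0.967 = 2422.75; growth vs 2011 (2439.53) = -0.69%.
2013: real = 2429.9/1.000 = 2429.90; growth vs 2012 (2422.75) = 0.30%.
2014: real = 2371.0/1.081 = 2193.34; growth vs 2013 (2429.90) = -9.74%.
2015: real = 2516.7/1.092 = 2304.67; growth vs 2014 (2193.34) = 5.08%.

2015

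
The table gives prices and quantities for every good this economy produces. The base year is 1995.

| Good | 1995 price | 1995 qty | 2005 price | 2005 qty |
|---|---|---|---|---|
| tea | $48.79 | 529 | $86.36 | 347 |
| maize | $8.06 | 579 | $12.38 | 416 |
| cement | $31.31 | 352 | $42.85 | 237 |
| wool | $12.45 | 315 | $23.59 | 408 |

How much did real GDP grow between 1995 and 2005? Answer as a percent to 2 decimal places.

-27.82%

Real GDP 1995 = Nominal GDP 1995 = 48.79·529 + 8.06·579 + 31.31·352 + 12.45·315 = 45419.52.
Real GDP 2005 (at 1995 prices) = 48.79·347 + 8.06·416 + 31.31·237 + 12.45·408 = 32783.16.
Real growth = 32783.16/45419.52 − 1 = -0.2782.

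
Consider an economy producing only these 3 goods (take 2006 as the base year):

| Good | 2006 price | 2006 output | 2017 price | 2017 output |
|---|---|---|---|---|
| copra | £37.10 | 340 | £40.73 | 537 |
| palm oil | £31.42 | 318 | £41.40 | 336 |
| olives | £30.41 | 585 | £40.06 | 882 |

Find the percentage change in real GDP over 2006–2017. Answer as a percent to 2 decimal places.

41.85%

Real GDP 2006 = Nominal GDP 2006 = 37.10·340 + 31.42·318 + 30.41·585 = 40395.41.
Real GDP 2017 (at 2006 prices) = 37.10·537 + 31.42·336 + 30.41·882 = 57301.44.
Real growth = 57301.44/40395.41 − 1 = 0.4185.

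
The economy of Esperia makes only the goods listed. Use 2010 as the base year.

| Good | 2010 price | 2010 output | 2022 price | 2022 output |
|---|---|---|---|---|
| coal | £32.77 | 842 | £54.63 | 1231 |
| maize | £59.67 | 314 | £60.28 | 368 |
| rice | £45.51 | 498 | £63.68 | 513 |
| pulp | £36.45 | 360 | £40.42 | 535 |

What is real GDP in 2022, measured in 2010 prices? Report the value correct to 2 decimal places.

Real GDP 2022 = Σ (p_2010 × q_2022) = 32.77·1231 + 59.67·368 + 45.51·513 + 36.45·535 = 105145.81.

£105145.81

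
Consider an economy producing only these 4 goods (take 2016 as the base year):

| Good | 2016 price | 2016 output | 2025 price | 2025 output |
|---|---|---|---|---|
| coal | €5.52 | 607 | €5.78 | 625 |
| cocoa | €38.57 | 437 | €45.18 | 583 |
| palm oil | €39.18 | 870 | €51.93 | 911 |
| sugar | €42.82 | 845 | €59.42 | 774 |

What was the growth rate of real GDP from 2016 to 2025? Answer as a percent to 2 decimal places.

Real GDP 2016 = Nominal GDP 2016 = 5.52·607 + 38.57·437 + 39.18·870 + 42.82·845 = 90475.23.
Real GDP 2025 (at 2016 prices) = 5.52·625 + 38.57·583 + 39.18·911 + 42.82·774 = 94771.97.
Real growth = 94771.97/90475.23 − 1 = 0.0475.

4.75%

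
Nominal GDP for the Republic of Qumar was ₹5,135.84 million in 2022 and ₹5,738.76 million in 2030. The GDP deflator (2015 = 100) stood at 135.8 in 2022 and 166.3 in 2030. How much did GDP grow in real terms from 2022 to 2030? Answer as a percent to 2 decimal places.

Deflate each year: 2022 → 5135.84/1.358 = 3781.91; 2030 → 5738.76/1.663 = 3450.85.
So real GDP changed by 3450.85/3781.91 − 1 = -0.0875, i.e. -8.75%.

-8.75%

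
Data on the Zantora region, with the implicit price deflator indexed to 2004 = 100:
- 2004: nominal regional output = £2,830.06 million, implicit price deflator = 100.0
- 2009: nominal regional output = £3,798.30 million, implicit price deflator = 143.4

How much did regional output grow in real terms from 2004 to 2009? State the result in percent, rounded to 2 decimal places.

-6.41%

Real regional output 2004 = 2830.06 / 1.000 = 2830.06.
Real regional output 2009 = 3798.30 / 1.434 = 2648.74.
Real growth = 2648.74 / 2830.06 − 1 = -0.0641.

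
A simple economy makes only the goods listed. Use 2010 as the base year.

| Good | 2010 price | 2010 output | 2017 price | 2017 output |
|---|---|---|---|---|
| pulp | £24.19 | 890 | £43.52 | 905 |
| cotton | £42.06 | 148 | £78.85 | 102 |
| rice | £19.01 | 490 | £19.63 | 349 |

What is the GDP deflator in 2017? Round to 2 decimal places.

165.40

Nominal GDP 2017 = 43.52·905 + 78.85·102 + 19.63·349 = 54279.17.
Real GDP 2017 (at 2010 prices) = 24.19·905 + 42.06·102 + 19.01·349 = 32816.56.
Deflator = Nominal/Real × 100 = 54279.17/32816.56 × 100 = 165.402.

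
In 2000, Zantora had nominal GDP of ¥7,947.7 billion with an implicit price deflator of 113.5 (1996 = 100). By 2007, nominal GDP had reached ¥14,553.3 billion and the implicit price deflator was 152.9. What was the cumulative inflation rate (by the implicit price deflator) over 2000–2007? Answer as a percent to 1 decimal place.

34.7%

Price-level change = 152.9 / 113.5 − 1 = 0.3471.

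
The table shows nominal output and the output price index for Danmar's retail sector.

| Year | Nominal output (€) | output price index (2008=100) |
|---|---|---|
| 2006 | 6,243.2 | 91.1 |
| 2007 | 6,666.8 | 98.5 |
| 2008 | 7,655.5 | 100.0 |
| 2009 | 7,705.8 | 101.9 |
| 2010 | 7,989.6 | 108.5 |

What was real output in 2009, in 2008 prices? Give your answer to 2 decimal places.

€7,562.12

Real output 2009 = 7705.8 / 1.019 = 7562.12.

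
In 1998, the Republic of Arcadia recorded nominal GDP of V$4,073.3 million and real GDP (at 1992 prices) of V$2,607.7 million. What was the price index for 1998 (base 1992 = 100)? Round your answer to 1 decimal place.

price index = (Nominal / Real) × 100 = 4073.3 / 2607.7 × 100 = 156.20.

156.2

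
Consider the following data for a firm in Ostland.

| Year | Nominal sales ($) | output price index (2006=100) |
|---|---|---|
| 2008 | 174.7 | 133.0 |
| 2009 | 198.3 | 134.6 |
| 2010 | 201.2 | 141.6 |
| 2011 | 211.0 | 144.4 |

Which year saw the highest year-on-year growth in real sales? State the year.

2009

2009: real = 198.3/1.346 = 147.33; growth vs 2008 (131.35) = 12.17%.
2010: real = 201.2/1.416 = 142.09; growth vs 2009 (147.33) = -3.56%.
2011: real = 211.0/1.444 = 146.12; growth vs 2010 (142.09) = 2.84%.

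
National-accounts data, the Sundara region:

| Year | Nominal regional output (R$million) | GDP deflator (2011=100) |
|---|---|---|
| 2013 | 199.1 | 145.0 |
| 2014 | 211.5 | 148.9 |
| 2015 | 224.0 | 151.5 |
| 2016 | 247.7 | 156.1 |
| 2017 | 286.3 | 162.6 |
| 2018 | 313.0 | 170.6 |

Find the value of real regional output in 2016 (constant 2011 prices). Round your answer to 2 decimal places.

Real regional output 2016 = 247.7 / 1.561 = 158.68.

R$158.68 million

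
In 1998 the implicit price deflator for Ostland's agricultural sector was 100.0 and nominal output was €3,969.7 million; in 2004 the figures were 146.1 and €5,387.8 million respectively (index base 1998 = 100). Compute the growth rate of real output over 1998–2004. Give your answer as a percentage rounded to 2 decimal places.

Real output 1998 = 3969.7 / 1.000 = 3969.70.
Real output 2004 = 5387.8 / 1.461 = 3687.75.
Real growth = 3687.75 / 3969.70 − 1 = -0.0710.

-7.10%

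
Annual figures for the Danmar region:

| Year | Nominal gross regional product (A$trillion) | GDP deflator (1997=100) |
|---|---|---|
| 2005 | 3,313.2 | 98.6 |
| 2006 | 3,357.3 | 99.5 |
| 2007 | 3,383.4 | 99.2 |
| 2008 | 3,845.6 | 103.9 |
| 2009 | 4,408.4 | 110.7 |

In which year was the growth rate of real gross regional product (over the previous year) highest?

2008

2006: real = 3357.3/0.995 = 3374.17; growth vs 2005 (3360.24) = 0.41%.
2007: real = 3383.4/0.992 = 3410.69; growth vs 2006 (3374.17) = 1.08%.
2008: real = 3845.6/1.039 = 3701.25; growth vs 2007 (3410.69) = 8.52%.
2009: real = 4408.4/1.107 = 3982.29; growth vs 2008 (3701.25) = 7.59%.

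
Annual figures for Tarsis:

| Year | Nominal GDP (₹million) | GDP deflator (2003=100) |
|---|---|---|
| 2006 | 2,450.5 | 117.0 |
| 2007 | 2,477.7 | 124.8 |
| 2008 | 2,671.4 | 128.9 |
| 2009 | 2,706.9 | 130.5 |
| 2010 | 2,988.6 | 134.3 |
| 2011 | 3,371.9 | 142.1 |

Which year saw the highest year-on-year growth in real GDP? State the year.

2007: real = 2477.7/1.248 = 1985.34; growth vs 2006 (2094.44) = -5.21%.
2008: real = 2671.4/1.289 = 2072.46; growth vs 2007 (1985.34) = 4.39%.
2009: real = 2706.9/1.305 = 2074.25; growth vs 2008 (2072.46) = 0.09%.
2010: real = 2988.6/1.343 = 2225.32; growth vs 2009 (2074.25) = 7.28%.
2011: real = 3371.9/1.421 = 2372.91; growth vs 2010 (2225.32) = 6.63%.

2010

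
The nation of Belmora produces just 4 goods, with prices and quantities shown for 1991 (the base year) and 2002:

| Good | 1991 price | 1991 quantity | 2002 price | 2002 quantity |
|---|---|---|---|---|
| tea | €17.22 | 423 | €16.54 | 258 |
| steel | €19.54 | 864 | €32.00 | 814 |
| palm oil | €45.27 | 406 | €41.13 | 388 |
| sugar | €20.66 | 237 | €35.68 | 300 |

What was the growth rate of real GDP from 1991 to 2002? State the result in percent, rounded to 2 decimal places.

-7.02%

Real GDP 1991 = Nominal GDP 1991 = 17.22·423 + 19.54·864 + 45.27·406 + 20.66·237 = 47442.66.
Real GDP 2002 (at 1991 prices) = 17.22·258 + 19.54·814 + 45.27·388 + 20.66·300 = 44111.08.
Real growth = 44111.08/47442.66 − 1 = -0.0702.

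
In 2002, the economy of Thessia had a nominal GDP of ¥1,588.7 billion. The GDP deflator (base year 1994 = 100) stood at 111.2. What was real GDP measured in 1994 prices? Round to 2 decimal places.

¥1,428.69 billion

Real GDP = Nominal / (GDP deflator/100) = 1588.7 / 1.112 = 1428.69.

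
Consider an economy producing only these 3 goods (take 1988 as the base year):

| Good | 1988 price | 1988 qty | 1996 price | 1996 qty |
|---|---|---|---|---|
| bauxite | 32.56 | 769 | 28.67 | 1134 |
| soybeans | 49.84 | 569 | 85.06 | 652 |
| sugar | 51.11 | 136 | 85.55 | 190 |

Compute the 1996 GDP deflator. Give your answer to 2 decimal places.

131.71

Nominal GDP 1996 = 28.67·1134 + 85.06·652 + 85.55·190 = 104225.40.
Real GDP 1996 (at 1988 prices) = 32.56·1134 + 49.84·652 + 51.11·190 = 79129.62.
Deflator = Nominal/Real × 100 = 104225.40/79129.62 × 100 = 131.715.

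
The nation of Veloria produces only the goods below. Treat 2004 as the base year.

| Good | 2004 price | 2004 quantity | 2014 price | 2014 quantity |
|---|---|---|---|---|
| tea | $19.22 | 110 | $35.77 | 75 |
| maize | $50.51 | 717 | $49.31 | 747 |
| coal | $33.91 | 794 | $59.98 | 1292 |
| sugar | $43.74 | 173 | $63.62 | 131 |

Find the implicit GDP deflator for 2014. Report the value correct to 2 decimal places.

141.29

Nominal GDP 2014 = 35.77·75 + 49.31·747 + 59.98·1292 + 63.62·131 = 125345.70.
Real GDP 2014 (at 2004 prices) = 19.22·75 + 50.51·747 + 33.91·1292 + 43.74·131 = 88714.13.
Deflator = Nominal/Real × 100 = 125345.70/88714.13 × 100 = 141.292.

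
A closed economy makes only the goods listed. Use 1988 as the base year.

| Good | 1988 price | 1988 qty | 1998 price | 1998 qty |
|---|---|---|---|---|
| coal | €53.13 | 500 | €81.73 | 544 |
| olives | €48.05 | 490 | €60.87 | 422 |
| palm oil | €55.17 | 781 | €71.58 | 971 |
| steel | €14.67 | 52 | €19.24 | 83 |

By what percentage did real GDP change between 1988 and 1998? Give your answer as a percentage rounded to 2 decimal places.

10.65%

Real GDP 1988 = Nominal GDP 1988 = 53.13·500 + 48.05·490 + 55.17·781 + 14.67·52 = 93960.11.
Real GDP 1998 (at 1988 prices) = 53.13·544 + 48.05·422 + 55.17·971 + 14.67·83 = 103967.50.
Real growth = 103967.50/93960.11 − 1 = 0.1065.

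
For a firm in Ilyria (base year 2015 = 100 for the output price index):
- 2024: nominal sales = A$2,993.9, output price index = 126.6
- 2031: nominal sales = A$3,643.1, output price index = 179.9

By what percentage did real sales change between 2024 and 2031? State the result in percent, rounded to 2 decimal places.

Deflate each year: 2024 → 2993.9/1.266 = 2364.85; 2031 → 3643.1/1.799 = 2025.07.
So real sales changed by 2025.07/2364.85 − 1 = -0.1437, i.e. -14.37%.

-14.37%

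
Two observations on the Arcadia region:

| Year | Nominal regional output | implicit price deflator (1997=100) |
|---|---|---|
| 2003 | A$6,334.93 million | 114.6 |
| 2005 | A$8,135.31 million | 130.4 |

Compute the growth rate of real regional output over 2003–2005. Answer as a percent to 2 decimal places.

Deflate each year: 2003 → 6334.93/1.146 = 5527.86; 2005 → 8135.31/1.304 = 6238.73.
So real regional output changed by 6238.73/5527.86 − 1 = 0.1286, i.e. 12.86%.

12.86%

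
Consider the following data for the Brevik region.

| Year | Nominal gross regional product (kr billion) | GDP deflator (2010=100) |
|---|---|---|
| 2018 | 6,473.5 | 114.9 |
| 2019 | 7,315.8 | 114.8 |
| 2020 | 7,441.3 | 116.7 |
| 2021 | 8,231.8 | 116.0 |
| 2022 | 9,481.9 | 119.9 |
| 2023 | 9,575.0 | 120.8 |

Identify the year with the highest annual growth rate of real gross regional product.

2019: real = 7315.8/1.148 = 6372.65; growth vs 2018 (5634.03) = 13.11%.
2020: real = 7441.3/1.167 = 6376.44; growth vs 2019 (6372.65) = 0.06%.
2021: real = 8231.8/1.160 = 7096.38; growth vs 2020 (6376.44) = 11.29%.
2022: real = 9481.9/1.199 = 7908.17; growth vs 2021 (7096.38) = 11.44%.
2023: real = 9575.0/1.208 = 7926.32; growth vs 2022 (7908.17) = 0.23%.

2019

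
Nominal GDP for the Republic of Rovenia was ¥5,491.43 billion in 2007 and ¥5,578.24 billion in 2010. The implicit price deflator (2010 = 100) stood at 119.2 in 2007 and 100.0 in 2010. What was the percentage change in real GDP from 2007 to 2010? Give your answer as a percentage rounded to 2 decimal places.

21.08%

Deflate each year: 2007 → 5491.43/1.192 = 4606.90; 2010 → 5578.24/1.000 = 5578.24.
So real GDP changed by 5578.24/4606.90 − 1 = 0.2108, i.e. 21.08%.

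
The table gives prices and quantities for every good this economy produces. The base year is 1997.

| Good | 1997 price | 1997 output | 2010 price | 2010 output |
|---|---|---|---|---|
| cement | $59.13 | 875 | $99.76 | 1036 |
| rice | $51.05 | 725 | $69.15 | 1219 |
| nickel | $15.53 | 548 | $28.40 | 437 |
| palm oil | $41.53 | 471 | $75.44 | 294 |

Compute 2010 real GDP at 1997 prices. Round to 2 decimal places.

$142485.06

Real GDP 2010 = Σ (p_1997 × q_2010) = 59.13·1036 + 51.05·1219 + 15.53·437 + 41.53·294 = 142485.06.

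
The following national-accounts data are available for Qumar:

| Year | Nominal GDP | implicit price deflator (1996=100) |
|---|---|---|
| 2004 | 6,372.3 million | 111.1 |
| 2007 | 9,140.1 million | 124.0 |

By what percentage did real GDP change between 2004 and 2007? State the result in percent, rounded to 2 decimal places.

Deflate each year: 2004 → 6372.3/1.111 = 5735.64; 2007 → 9140.1/1.240 = 7371.05.
So real GDP changed by 7371.05/5735.64 − 1 = 0.2851, i.e. 28.51%.

28.51%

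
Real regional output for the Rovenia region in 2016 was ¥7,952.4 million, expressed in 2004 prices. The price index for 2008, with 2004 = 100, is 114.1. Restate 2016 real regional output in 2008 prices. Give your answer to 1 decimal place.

Real regional output in 2008 prices = Real regional output in 2004 prices × (P_2008/P_2004) = 7952.4 × 1.141 = 9073.69.

¥9,073.7 million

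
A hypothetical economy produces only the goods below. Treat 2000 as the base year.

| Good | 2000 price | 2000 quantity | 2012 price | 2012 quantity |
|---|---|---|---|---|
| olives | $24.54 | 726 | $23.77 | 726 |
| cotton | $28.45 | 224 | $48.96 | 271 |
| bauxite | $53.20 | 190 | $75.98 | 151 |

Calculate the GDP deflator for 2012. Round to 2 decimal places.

Nominal GDP 2012 = 23.77·726 + 48.96·271 + 75.98·151 = 41998.16.
Real GDP 2012 (at 2000 prices) = 24.54·726 + 28.45·271 + 53.20·151 = 33559.19.
Deflator = Nominal/Real × 100 = 41998.16/33559.19 × 100 = 125.147.

125.15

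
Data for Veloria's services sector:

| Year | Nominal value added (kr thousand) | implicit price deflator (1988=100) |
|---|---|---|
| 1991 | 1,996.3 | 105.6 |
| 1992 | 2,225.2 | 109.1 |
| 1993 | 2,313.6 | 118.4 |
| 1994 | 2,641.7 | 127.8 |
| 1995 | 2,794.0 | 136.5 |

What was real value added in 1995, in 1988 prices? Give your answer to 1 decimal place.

Real value added 1995 = 2794.0 / 1.365 = 2046.89.

kr 2,046.9 thousand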